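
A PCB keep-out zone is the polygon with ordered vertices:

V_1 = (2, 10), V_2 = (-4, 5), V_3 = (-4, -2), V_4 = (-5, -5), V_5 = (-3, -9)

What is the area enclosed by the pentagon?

Apply Gauss's area formula: 2A = Σ (x_i·y_{i+1} − x_{i+1}·y_i), indices taken mod 5.
Σ = (50) + (28) + (10) + (30) + (-12) = 106
Area = |Σ|/2 = 53.

53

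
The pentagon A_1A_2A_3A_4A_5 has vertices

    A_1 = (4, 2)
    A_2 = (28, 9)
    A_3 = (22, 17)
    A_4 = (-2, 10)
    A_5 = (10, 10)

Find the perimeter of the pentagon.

|A_1A_2| = √((24)² + (7)²) = √625 = 25
|A_2A_3| = √((-6)² + (8)²) = √100 = 10
|A_3A_4| = √((-24)² + (-7)²) = √625 = 25
|A_4A_5| = √((12)² + (0)²) = √144 = 12
|A_5A_1| = √((-6)² + (-8)²) = √100 = 10
Perimeter = 25 + 10 + 25 + 12 + 10 = 82.

82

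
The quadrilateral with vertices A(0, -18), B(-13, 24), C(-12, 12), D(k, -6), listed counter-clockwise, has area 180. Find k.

-13

Write out the shoelace sum; only the two edges meeting at D involve k:
2·Area = [((-12)·(-6) − k·12) + (k·(-18) − 0·(-6))] + -102
       = -30·k + -30 = 360
⇒ k = -13.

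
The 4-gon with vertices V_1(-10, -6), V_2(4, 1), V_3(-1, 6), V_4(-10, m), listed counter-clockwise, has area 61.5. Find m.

-4

The doubled signed area Σ (x_i y_{i+1} − x_{i+1} y_i) is linear in m.
With m=0 it equals 159; the coefficient of m is 9 (from the two edges through V_4).
So 9·m + 159 = 2·61.5 = 123 ⇒ m = -4.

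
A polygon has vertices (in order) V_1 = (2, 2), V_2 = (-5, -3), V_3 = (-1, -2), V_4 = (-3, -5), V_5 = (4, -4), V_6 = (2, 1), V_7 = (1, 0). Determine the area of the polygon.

Cross-terms: 4, 7, -1, 32, 12, -1, 2  ⇒  Σ = 55
Area = |Σ|/2 = 27.5.

27.5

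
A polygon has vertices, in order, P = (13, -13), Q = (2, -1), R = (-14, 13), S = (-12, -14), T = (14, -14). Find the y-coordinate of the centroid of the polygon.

Apply Gauss's area formula. First the cross-terms c_i = x_i·y_{i+1} − x_{i+1}·y_i:
  13, 12, 352, 364, 0  ⇒  2A = 741, A = 370.5.
Then Σ (y_i + y_{i+1})·c_i = -10582, so ȳ = -10582 / (6·370.5) = -814/171.

-814/171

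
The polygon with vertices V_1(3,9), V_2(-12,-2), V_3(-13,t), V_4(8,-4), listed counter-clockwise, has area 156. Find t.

Write out the shoelace sum; only the two edges meeting at V_3 involve t:
2·Area = [((-12)·t − (-13)·(-2)) + ((-13)·(-4) − 8·t)] + 186
       = -20·t + 212 = 312
⇒ t = -5.

-5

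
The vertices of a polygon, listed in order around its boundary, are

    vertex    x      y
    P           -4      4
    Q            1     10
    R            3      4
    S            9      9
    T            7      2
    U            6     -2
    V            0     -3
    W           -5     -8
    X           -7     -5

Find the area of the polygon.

Apply the surveyor's formula: 2A = Σ (x_i·y_{i+1} − x_{i+1}·y_i), indices taken mod 9.
Σ = (-44) + (-26) + (-9) + (-45) + (-26) + (-18) + (-15) + (-31) + (-48) = -262
Area = |Σ|/2 = 131.

131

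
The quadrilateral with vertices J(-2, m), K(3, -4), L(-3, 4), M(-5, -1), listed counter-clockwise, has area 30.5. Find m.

-4

The doubled signed area Σ (x_i y_{i+1} − x_{i+1} y_i) is linear in m.
With m=0 it equals 29; the coefficient of m is -8 (from the two edges through J).
So -8·m + 29 = 2·30.5 = 61 ⇒ m = -4.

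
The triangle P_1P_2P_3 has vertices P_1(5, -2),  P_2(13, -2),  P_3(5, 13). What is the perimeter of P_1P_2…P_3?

|P_1P_2| = √((8)² + (0)²) = √64 = 8
|P_2P_3| = √((-8)² + (15)²) = √289 = 17
|P_3P_1| = √((0)² + (-15)²) = √225 = 15
Perimeter = 8 + 17 + 15 = 40.

40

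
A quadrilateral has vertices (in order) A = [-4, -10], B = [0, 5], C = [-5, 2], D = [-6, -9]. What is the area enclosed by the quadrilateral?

Apply the shoelace (surveyor's) formula: 2A = Σ (x_i·y_{i+1} − x_{i+1}·y_i), indices taken mod 4.
Σ = (-20) + (25) + (57) + (24) = 86
Area = |Σ|/2 = 43.

43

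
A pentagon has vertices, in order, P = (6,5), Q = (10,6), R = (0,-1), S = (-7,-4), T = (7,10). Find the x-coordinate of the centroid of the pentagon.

100/49

Apply the surveyor's formula. First the cross-terms c_i = x_i·y_{i+1} − x_{i+1}·y_i:
  -14, -10, -7, -42, -25  ⇒  2A = -98, A = -49.
Then Σ (x_i + x_{i+1})·c_i = -600, so x̄ = -600 / (6·(-49)) = 100/49.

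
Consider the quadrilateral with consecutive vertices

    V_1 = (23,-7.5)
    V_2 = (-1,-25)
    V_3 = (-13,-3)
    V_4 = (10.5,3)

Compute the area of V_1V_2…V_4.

Apply the surveyor's formula: 2A = Σ (x_i·y_{i+1} − x_{i+1}·y_i), indices taken mod 4.
V_1→V_2: (23)(-25) − (-1)(-7.5) = -582.5
V_2→V_3: (-1)(-3) − (-13)(-25) = -322
V_3→V_4: (-13)(3) − (10.5)(-3) = -7.5
V_4→V_1: (10.5)(-7.5) − (23)(3) = -147.75
Σ = -1059.75
Area = |Σ|/2 = 529.875.

529.875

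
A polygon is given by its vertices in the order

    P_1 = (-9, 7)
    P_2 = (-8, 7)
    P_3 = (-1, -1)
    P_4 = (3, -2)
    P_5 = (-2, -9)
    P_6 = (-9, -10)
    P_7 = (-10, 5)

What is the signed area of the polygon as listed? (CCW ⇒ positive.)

-124.5

Apply the shoelace formula: 2A = Σ (x_i·y_{i+1} − x_{i+1}·y_i), indices taken mod 7.
Cross-terms: -7, 15, 5, -31, -61, -145, -25  ⇒  Σ = -249
Signed area = Σ/2 = -124.5 (negative ⇒ clockwise traversal).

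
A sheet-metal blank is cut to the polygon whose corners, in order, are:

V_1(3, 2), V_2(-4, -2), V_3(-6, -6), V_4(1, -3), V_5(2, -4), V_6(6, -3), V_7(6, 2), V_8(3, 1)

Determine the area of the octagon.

Apply Gauss's area formula: 2A = Σ (x_i·y_{i+1} − x_{i+1}·y_i), indices taken mod 8.
V_1→V_2: (3)(-2) − (-4)(2) = 2
V_2→V_3: (-4)(-6) − (-6)(-2) = 12
V_3→V_4: (-6)(-3) − (1)(-6) = 24
V_4→V_5: (1)(-4) − (2)(-3) = 2
V_5→V_6: (2)(-3) − (6)(-4) = 18
V_6→V_7: (6)(2) − (6)(-3) = 30
V_7→V_8: (6)(1) − (3)(2) = 0
V_8→V_1: (3)(2) − (3)(1) = 3
Σ = 91
Area = |Σ|/2 = 45.5.

45.5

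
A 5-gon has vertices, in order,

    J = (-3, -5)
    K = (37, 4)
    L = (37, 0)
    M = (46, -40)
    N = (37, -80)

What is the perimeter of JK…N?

|JK| = √((40)² + (9)²) = √1681 = 41
|KL| = √((0)² + (-4)²) = √16 = 4
|LM| = √((9)² + (-40)²) = √1681 = 41
|MN| = √((-9)² + (-40)²) = √1681 = 41
|NJ| = √((-40)² + (75)²) = √7225 = 85
Perimeter = 41 + 4 + 41 + 41 + 85 = 212.

212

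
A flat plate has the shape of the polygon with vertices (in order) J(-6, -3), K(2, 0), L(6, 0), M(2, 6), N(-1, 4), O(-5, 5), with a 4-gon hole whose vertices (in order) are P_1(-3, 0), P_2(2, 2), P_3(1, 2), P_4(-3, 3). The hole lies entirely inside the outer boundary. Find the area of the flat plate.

51

Outer boundary:
Σ = (6) + (0) + (36) + (14) + (15) + (45) = 116
Area = |Σ|/2 = 58.
Hole:
Apply the shoelace (surveyor's) formula: 2A = Σ (x_i·y_{i+1} − x_{i+1}·y_i), indices taken mod 4.
Σ = (-6) + (2) + (9) + (9) = 14
Area = |Σ|/2 = 7.
Net area = 58 − 7 = 51.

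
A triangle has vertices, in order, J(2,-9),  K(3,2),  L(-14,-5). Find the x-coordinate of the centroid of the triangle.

Apply the surveyor's formula. First the cross-terms c_i = x_i·y_{i+1} − x_{i+1}·y_i:
  31, 13, 136  ⇒  2A = 180, A = 90.
Then Σ (x_i + x_{i+1})·c_i = -1620, so x̄ = -1620 / (6·90) = -3.

-3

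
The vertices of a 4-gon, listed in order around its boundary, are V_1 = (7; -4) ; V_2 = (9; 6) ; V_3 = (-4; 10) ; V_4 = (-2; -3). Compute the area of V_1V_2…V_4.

Apply Gauss's area formula: 2A = Σ (x_i·y_{i+1} − x_{i+1}·y_i), indices taken mod 4.
V_1→V_2: (7)(6) − (9)(-4) = 78
V_2→V_3: (9)(10) − (-4)(6) = 114
V_3→V_4: (-4)(-3) − (-2)(10) = 32
V_4→V_1: (-2)(-4) − (7)(-3) = 29
Σ = 253
Area = |Σ|/2 = 126.5.

126.5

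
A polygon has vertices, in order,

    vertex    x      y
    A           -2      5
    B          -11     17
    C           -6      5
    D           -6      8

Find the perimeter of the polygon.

|AB| = √((-9)² + (12)²) = √225 = 15
|BC| = √((5)² + (-12)²) = √169 = 13
|CD| = √((0)² + (3)²) = √9 = 3
|DA| = √((4)² + (-3)²) = √25 = 5
Perimeter = 15 + 13 + 3 + 5 = 36.

36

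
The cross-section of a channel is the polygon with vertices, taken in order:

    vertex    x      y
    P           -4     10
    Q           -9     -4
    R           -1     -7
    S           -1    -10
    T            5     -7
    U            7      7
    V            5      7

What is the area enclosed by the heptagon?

200.5

Cross-terms: 106, 59, 3, 57, 84, 14, 78  ⇒  Σ = 401
Area = |Σ|/2 = 200.5.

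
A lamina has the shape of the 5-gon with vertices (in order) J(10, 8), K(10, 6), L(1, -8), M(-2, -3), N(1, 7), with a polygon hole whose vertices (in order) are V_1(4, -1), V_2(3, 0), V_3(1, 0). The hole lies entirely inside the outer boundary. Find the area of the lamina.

Outer boundary:
Apply the shoelace (surveyor's) formula: 2A = Σ (x_i·y_{i+1} − x_{i+1}·y_i), indices taken mod 5.
Cross-terms: -20, -86, -19, -11, -62  ⇒  Σ = -198
Area = |Σ|/2 = 99.
Hole:
Cross-terms: 3, 0, -1  ⇒  Σ = 2
Area = |Σ|/2 = 1.
Net area = 99 − 1 = 98.

98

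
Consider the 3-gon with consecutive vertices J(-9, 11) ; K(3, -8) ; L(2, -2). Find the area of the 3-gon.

Apply the shoelace formula: 2A = Σ (x_i·y_{i+1} − x_{i+1}·y_i), indices taken mod 3.
J→K: (-9)(-8) − (3)(11) = 39
K→L: (3)(-2) − (2)(-8) = 10
L→J: (2)(11) − (-9)(-2) = 4
Σ = 53
Area = |Σ|/2 = 26.5.

26.5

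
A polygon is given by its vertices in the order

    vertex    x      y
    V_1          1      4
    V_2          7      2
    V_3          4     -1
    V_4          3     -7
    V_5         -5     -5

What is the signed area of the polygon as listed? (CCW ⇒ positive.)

-65.5

Apply the shoelace formula: 2A = Σ (x_i·y_{i+1} − x_{i+1}·y_i), indices taken mod 5.
Σ = (-26) + (-15) + (-25) + (-50) + (-15) = -131
Signed area = Σ/2 = -65.5 (negative ⇒ clockwise traversal).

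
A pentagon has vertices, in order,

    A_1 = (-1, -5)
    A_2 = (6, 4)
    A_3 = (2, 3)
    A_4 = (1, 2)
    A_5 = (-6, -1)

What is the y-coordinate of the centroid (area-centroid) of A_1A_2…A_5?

-38/77

Apply the shoelace formula. First the cross-terms c_i = x_i·y_{i+1} − x_{i+1}·y_i:
  26, 10, 1, 11, 29  ⇒  2A = 77, A = 38.5.
Then Σ (y_i + y_{i+1})·c_i = -114, so ȳ = -114 / (6·38.5) = -38/77.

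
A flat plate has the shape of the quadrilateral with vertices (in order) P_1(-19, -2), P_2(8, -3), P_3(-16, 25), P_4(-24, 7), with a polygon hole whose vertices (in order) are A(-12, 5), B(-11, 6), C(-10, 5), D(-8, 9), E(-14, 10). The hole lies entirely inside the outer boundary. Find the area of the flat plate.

430

Outer boundary:
Apply Gauss's area formula: 2A = Σ (x_i·y_{i+1} − x_{i+1}·y_i), indices taken mod 4.
Cross-terms: 73, 152, 488, 181  ⇒  Σ = 894
Area = |Σ|/2 = 447.
Hole:
Cross-terms: -17, 5, -50, 46, 50  ⇒  Σ = 34
Area = |Σ|/2 = 17.
Net area = 447 − 17 = 430.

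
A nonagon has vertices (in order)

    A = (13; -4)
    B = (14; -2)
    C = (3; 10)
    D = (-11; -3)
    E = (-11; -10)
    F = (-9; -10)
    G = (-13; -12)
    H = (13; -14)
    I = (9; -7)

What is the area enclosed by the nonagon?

Apply Gauss's area formula: 2A = Σ (x_i·y_{i+1} − x_{i+1}·y_i), indices taken mod 9.
Σ = (30) + (146) + (101) + (77) + (20) + (-22) + (338) + (35) + (55) = 780
Area = |Σ|/2 = 390.

390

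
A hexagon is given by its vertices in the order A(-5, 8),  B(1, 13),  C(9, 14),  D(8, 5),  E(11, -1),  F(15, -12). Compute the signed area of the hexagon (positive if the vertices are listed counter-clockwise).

-181.5

Apply the shoelace (surveyor's) formula: 2A = Σ (x_i·y_{i+1} − x_{i+1}·y_i), indices taken mod 6.
A→B: (-5)(13) − (1)(8) = -73
B→C: (1)(14) − (9)(13) = -103
C→D: (9)(5) − (8)(14) = -67
D→E: (8)(-1) − (11)(5) = -63
E→F: (11)(-12) − (15)(-1) = -117
F→A: (15)(8) − (-5)(-12) = 60
Σ = -363
Signed area = Σ/2 = -181.5 (negative ⇒ clockwise traversal).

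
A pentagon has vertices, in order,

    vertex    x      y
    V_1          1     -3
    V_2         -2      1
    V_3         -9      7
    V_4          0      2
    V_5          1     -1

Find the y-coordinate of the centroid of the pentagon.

1.9375

Apply the shoelace (surveyor's) formula. First the cross-terms c_i = x_i·y_{i+1} − x_{i+1}·y_i:
  -5, -5, -18, -2, -2  ⇒  2A = -32, A = -16.
Then Σ (y_i + y_{i+1})·c_i = -186, so ȳ = -186 / (6·(-16)) = 1.9375.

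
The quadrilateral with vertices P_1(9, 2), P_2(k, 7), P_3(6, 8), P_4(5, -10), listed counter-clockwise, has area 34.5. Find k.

8

Write out the shoelace sum; only the two edges meeting at P_2 involve k:
2·Area = [(9·7 − k·2) + (k·8 − 6·7)] + 0
       = 6·k + 21 = 69
⇒ k = 8.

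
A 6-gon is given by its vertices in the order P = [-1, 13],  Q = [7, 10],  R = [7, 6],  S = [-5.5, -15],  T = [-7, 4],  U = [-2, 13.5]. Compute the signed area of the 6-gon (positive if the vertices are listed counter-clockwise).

Σ = (-101) + (-28) + (-72) + (-127) + (-86.5) + (-12.5) = -427
Signed area = Σ/2 = -213.5 (negative ⇒ clockwise traversal).

-213.5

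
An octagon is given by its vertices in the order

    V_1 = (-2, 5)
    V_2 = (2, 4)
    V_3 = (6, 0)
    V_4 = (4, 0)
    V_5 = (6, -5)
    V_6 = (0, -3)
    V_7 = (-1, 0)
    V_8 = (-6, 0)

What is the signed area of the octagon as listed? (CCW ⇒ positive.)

-56.5

V_1→V_2: (-2)(4) − (2)(5) = -18
V_2→V_3: (2)(0) − (6)(4) = -24
V_3→V_4: (6)(0) − (4)(0) = 0
V_4→V_5: (4)(-5) − (6)(0) = -20
V_5→V_6: (6)(-3) − (0)(-5) = -18
V_6→V_7: (0)(0) − (-1)(-3) = -3
V_7→V_8: (-1)(0) − (-6)(0) = 0
V_8→V_1: (-6)(5) − (-2)(0) = -30
Σ = -113
Signed area = Σ/2 = -56.5 (negative ⇒ clockwise traversal).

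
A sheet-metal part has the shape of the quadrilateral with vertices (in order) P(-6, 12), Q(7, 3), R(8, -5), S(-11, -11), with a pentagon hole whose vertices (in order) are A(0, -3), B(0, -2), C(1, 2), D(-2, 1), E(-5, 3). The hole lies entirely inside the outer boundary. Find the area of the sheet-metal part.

240.5

Outer boundary:
Σ = (-102) + (-59) + (-143) + (-198) = -502
Area = |Σ|/2 = 251.
Hole:
Apply the shoelace (surveyor's) formula: 2A = Σ (x_i·y_{i+1} − x_{i+1}·y_i), indices taken mod 5.
Σ = (0) + (2) + (5) + (-1) + (15) = 21
Area = |Σ|/2 = 10.5.
Net area = 251 − 10.5 = 240.5.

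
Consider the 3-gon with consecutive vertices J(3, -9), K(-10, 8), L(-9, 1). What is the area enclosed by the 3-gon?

Apply the shoelace formula: 2A = Σ (x_i·y_{i+1} − x_{i+1}·y_i), indices taken mod 3.
J→K: (3)(8) − (-10)(-9) = -66
K→L: (-10)(1) − (-9)(8) = 62
L→J: (-9)(-9) − (3)(1) = 78
Σ = 74
Area = |Σ|/2 = 37.

37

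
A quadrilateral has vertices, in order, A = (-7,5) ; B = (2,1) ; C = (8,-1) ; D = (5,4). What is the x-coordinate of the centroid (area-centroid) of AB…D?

Apply the shoelace formula. First the cross-terms c_i = x_i·y_{i+1} − x_{i+1}·y_i:
  -17, -10, 37, 53  ⇒  2A = 63, A = 31.5.
Then Σ (x_i + x_{i+1})·c_i = 360, so x̄ = 360 / (6·31.5) = 40/21.

40/21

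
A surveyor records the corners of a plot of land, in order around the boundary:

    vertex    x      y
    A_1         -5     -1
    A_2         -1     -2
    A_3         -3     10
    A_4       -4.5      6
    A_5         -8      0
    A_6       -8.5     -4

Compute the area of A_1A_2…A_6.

Apply the surveyor's formula: 2A = Σ (x_i·y_{i+1} − x_{i+1}·y_i), indices taken mod 6.
Σ = (9) + (-16) + (27) + (48) + (32) + (-11.5) = 88.5
Area = |Σ|/2 = 44.25.

44.25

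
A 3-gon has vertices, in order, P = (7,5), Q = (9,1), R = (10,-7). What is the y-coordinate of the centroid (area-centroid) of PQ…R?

Apply the surveyor's formula. First the cross-terms c_i = x_i·y_{i+1} − x_{i+1}·y_i:
  -38, -73, 99  ⇒  2A = -12, A = -6.
Then Σ (y_i + y_{i+1})·c_i = 12, so ȳ = 12 / (6·(-6)) = -1/3.

-1/3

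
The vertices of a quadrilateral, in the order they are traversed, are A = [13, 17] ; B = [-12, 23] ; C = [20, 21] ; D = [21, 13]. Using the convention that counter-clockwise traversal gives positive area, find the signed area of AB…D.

Σ = (503) + (-712) + (-181) + (188) = -202
Signed area = Σ/2 = -101 (negative ⇒ clockwise traversal).

-101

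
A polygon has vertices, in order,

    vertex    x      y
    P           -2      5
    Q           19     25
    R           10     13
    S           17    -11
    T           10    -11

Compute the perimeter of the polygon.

96

|PQ| = √((21)² + (20)²) = √841 = 29
|QR| = √((-9)² + (-12)²) = √225 = 15
|RS| = √((7)² + (-24)²) = √625 = 25
|ST| = √((-7)² + (0)²) = √49 = 7
|TP| = √((-12)² + (16)²) = √400 = 20
Perimeter = 29 + 15 + 25 + 7 + 20 = 96.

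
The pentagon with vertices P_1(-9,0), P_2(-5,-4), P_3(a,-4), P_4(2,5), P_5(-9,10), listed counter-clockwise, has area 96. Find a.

-3

Write out the shoelace sum; only the two edges meeting at P_3 involve a:
2·Area = [((-5)·(-4) − a·(-4)) + (a·5 − 2·(-4))] + 191
       = 9·a + 219 = 192
⇒ a = -3.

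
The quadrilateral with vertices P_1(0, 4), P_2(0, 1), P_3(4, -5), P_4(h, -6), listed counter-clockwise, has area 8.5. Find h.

5

Write out the shoelace sum; only the two edges meeting at P_4 involve h:
2·Area = [(4·(-6) − h·(-5)) + (h·4 − 0·(-6))] + -4
       = 9·h + -28 = 17
⇒ h = 5.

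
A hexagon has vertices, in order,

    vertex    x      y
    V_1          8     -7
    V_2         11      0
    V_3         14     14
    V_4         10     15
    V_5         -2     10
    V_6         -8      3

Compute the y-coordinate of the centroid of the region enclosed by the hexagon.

Apply the shoelace (surveyor's) formula. First the cross-terms c_i = x_i·y_{i+1} − x_{i+1}·y_i:
  77, 154, 70, 130, 74, 32  ⇒  2A = 537, A = 268.5.
Then Σ (y_i + y_{i+1})·c_i = 7731, so ȳ = 7731 / (6·268.5) = 859/179.

859/179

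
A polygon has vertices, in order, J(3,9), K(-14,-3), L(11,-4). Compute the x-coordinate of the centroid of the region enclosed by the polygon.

0

Apply the shoelace formula. First the cross-terms c_i = x_i·y_{i+1} − x_{i+1}·y_i:
  117, 89, 111  ⇒  2A = 317, A = 158.5.
Then Σ (x_i + x_{i+1})·c_i = 0, so x̄ = 0 / (6·158.5) = 0.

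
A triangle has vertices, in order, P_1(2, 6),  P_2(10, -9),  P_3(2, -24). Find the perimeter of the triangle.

|P_1P_2| = √((8)² + (-15)²) = √289 = 17
|P_2P_3| = √((-8)² + (-15)²) = √289 = 17
|P_3P_1| = √((0)² + (30)²) = √900 = 30
Perimeter = 17 + 17 + 30 = 64.

64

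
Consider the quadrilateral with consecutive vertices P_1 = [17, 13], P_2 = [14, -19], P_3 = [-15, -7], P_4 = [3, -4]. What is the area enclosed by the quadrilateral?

350

P_1→P_2: (17)(-19) − (14)(13) = -505
P_2→P_3: (14)(-7) − (-15)(-19) = -383
P_3→P_4: (-15)(-4) − (3)(-7) = 81
P_4→P_1: (3)(13) − (17)(-4) = 107
Σ = -700
Area = |Σ|/2 = 350.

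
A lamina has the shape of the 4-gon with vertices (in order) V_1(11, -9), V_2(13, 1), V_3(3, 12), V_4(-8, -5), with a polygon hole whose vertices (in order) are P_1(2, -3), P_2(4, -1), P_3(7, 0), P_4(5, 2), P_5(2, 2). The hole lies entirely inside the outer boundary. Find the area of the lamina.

Outer boundary:
Apply the shoelace formula: 2A = Σ (x_i·y_{i+1} − x_{i+1}·y_i), indices taken mod 4.
V_1→V_2: (11)(1) − (13)(-9) = 128
V_2→V_3: (13)(12) − (3)(1) = 153
V_3→V_4: (3)(-5) − (-8)(12) = 81
V_4→V_1: (-8)(-9) − (11)(-5) = 127
Σ = 489
Area = |Σ|/2 = 244.5.
Hole:
Apply the shoelace (surveyor's) formula: 2A = Σ (x_i·y_{i+1} − x_{i+1}·y_i), indices taken mod 5.
P_1→P_2: (2)(-1) − (4)(-3) = 10
P_2→P_3: (4)(0) − (7)(-1) = 7
P_3→P_4: (7)(2) − (5)(0) = 14
P_4→P_5: (5)(2) − (2)(2) = 6
P_5→P_1: (2)(-3) − (2)(2) = -10
Σ = 27
Area = |Σ|/2 = 13.5.
Net area = 244.5 − 13.5 = 231.

231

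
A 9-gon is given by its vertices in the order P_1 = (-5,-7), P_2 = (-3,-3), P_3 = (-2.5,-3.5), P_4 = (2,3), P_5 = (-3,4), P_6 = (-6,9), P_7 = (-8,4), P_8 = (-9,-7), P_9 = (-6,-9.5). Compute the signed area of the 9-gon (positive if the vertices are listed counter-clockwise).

Apply the shoelace formula: 2A = Σ (x_i·y_{i+1} − x_{i+1}·y_i), indices taken mod 9.
Cross-terms: -6, 3, -0.5, 17, -3, 48, 92, 43.5, -5.5  ⇒  Σ = 188.5
Signed area = Σ/2 = 94.25 (positive ⇒ counter-clockwise traversal).

94.25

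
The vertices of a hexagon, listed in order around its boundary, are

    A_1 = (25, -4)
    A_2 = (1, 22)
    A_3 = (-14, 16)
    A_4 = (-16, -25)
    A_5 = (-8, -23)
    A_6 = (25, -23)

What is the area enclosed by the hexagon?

1443

Σ = (554) + (324) + (606) + (168) + (759) + (475) = 2886
Area = |Σ|/2 = 1443.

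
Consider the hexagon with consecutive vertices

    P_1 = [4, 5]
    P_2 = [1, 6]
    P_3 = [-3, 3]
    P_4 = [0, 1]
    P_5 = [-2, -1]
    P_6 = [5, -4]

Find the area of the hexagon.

P_1→P_2: (4)(6) − (1)(5) = 19
P_2→P_3: (1)(3) − (-3)(6) = 21
P_3→P_4: (-3)(1) − (0)(3) = -3
P_4→P_5: (0)(-1) − (-2)(1) = 2
P_5→P_6: (-2)(-4) − (5)(-1) = 13
P_6→P_1: (5)(5) − (4)(-4) = 41
Σ = 93
Area = |Σ|/2 = 46.5.

46.5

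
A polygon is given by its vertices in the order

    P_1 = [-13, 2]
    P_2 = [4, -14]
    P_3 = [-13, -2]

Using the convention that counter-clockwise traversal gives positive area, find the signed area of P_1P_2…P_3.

Σ = (174) + (-190) + (-52) = -68
Signed area = Σ/2 = -34 (negative ⇒ clockwise traversal).

-34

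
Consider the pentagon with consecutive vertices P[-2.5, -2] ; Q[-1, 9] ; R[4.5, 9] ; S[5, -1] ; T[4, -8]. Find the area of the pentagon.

93.75

Apply the shoelace formula: 2A = Σ (x_i·y_{i+1} − x_{i+1}·y_i), indices taken mod 5.
P→Q: (-2.5)(9) − (-1)(-2) = -24.5
Q→R: (-1)(9) − (4.5)(9) = -49.5
R→S: (4.5)(-1) − (5)(9) = -49.5
S→T: (5)(-8) − (4)(-1) = -36
T→P: (4)(-2) − (-2.5)(-8) = -28
Σ = -187.5
Area = |Σ|/2 = 93.75.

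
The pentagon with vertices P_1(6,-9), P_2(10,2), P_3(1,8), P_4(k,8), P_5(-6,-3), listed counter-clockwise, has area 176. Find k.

-4

Write out the shoelace sum; only the two edges meeting at P_4 involve k:
2·Area = [(1·8 − k·8) + (k·(-3) − (-6)·8)] + 252
       = -11·k + 308 = 352
⇒ k = -4.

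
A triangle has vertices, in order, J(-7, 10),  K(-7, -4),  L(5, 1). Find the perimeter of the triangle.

|JK| = √((0)² + (-14)²) = √196 = 14
|KL| = √((12)² + (5)²) = √169 = 13
|LJ| = √((-12)² + (9)²) = √225 = 15
Perimeter = 14 + 13 + 15 = 42.

42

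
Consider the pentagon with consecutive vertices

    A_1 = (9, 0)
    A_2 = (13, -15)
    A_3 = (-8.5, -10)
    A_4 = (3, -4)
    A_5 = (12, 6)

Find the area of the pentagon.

Cross-terms: -135, -257.5, 64, 66, -54  ⇒  Σ = -316.5
Area = |Σ|/2 = 158.25.

158.25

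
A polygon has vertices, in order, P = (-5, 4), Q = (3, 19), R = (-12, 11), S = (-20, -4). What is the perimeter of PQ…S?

68

|PQ| = √((8)² + (15)²) = √289 = 17
|QR| = √((-15)² + (-8)²) = √289 = 17
|RS| = √((-8)² + (-15)²) = √289 = 17
|SP| = √((15)² + (8)²) = √289 = 17
Perimeter = 17 + 17 + 17 + 17 = 68.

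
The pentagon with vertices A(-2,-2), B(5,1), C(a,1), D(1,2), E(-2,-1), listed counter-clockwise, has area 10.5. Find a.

Write out the shoelace sum; only the two edges meeting at C involve a:
2·Area = [(5·1 − a·1) + (a·2 − 1·1)] + 13
       = 1·a + 17 = 21
⇒ a = 4.

4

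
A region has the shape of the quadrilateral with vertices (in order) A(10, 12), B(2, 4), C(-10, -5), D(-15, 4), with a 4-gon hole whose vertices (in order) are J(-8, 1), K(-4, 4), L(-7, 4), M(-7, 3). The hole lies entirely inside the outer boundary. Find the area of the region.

140.5

Outer boundary:
Apply the surveyor's formula: 2A = Σ (x_i·y_{i+1} − x_{i+1}·y_i), indices taken mod 4.
Cross-terms: 16, 30, -115, -220  ⇒  Σ = -289
Area = |Σ|/2 = 144.5.
Hole:
Apply Gauss's area formula: 2A = Σ (x_i·y_{i+1} − x_{i+1}·y_i), indices taken mod 4.
Cross-terms: -28, 12, 7, 17  ⇒  Σ = 8
Area = |Σ|/2 = 4.
Net area = 144.5 − 4 = 140.5.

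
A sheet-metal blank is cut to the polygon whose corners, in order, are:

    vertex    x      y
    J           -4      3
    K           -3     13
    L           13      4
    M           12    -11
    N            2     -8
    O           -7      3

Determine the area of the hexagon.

274

Apply the surveyor's formula: 2A = Σ (x_i·y_{i+1} − x_{i+1}·y_i), indices taken mod 6.
Σ = (-43) + (-181) + (-191) + (-74) + (-50) + (-9) = -548
Area = |Σ|/2 = 274.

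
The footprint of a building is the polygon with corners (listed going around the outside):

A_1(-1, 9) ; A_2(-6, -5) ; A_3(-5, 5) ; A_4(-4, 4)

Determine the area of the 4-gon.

Cross-terms: 59, -55, 0, -32  ⇒  Σ = -28
Area = |Σ|/2 = 14.

14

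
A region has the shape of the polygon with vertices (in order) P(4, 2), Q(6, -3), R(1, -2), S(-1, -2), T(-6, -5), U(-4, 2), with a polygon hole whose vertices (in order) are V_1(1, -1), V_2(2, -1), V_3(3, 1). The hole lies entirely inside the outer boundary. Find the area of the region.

45

Outer boundary:
Apply the shoelace (surveyor's) formula: 2A = Σ (x_i·y_{i+1} − x_{i+1}·y_i), indices taken mod 6.
Cross-terms: -24, -9, -4, -7, -32, -16  ⇒  Σ = -92
Area = |Σ|/2 = 46.
Hole:
Apply Gauss's area formula: 2A = Σ (x_i·y_{i+1} − x_{i+1}·y_i), indices taken mod 3.
Cross-terms: 1, 5, -4  ⇒  Σ = 2
Area = |Σ|/2 = 1.
Net area = 46 − 1 = 45.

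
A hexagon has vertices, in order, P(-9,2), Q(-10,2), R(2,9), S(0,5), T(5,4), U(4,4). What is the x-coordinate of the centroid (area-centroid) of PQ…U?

-425/177

Apply the shoelace formula. First the cross-terms c_i = x_i·y_{i+1} − x_{i+1}·y_i:
  2, -94, 10, -25, 4, 44  ⇒  2A = -59, A = -29.5.
Then Σ (x_i + x_{i+1})·c_i = 425, so x̄ = 425 / (6·(-29.5)) = -425/177.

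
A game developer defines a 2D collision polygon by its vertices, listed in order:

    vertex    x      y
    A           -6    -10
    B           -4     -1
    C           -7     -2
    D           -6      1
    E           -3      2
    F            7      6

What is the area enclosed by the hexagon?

Apply the surveyor's formula: 2A = Σ (x_i·y_{i+1} − x_{i+1}·y_i), indices taken mod 6.
Σ = (-34) + (1) + (-19) + (-9) + (-32) + (-34) = -127
Area = |Σ|/2 = 63.5.

63.5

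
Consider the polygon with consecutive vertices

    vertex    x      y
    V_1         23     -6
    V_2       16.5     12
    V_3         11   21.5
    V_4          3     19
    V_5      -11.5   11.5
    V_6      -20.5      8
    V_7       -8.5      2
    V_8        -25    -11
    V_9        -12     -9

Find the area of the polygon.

Apply the surveyor's formula: 2A = Σ (x_i·y_{i+1} − x_{i+1}·y_i), indices taken mod 9.
Cross-terms: 375, 222.75, 144.5, 253, 143.75, 27, 143.5, 93, 279  ⇒  Σ = 1681.5
Area = |Σ|/2 = 840.75.

840.75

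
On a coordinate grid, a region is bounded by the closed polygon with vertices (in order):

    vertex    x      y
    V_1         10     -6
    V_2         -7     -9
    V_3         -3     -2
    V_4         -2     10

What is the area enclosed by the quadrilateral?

Apply Gauss's area formula: 2A = Σ (x_i·y_{i+1} − x_{i+1}·y_i), indices taken mod 4.
Σ = (-132) + (-13) + (-34) + (-88) = -267
Area = |Σ|/2 = 133.5.

133.5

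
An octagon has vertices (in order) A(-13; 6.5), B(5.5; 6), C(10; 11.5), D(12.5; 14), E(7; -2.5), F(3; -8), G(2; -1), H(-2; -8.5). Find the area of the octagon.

Apply the shoelace formula: 2A = Σ (x_i·y_{i+1} − x_{i+1}·y_i), indices taken mod 8.
Σ = (-113.75) + (3.25) + (-3.75) + (-129.25) + (-48.5) + (13) + (-19) + (-123.5) = -421.5
Area = |Σ|/2 = 210.75.

210.75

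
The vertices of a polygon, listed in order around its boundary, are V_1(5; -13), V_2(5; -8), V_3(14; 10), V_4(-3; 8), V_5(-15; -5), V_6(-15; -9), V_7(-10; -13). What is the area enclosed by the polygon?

412

Apply Gauss's area formula: 2A = Σ (x_i·y_{i+1} − x_{i+1}·y_i), indices taken mod 7.
Σ = (25) + (162) + (142) + (135) + (60) + (105) + (195) = 824
Area = |Σ|/2 = 412.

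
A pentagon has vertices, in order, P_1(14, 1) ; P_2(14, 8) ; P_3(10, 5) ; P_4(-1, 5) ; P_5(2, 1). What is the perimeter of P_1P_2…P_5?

40

|P_1P_2| = √((0)² + (7)²) = √49 = 7
|P_2P_3| = √((-4)² + (-3)²) = √25 = 5
|P_3P_4| = √((-11)² + (0)²) = √121 = 11
|P_4P_5| = √((3)² + (-4)²) = √25 = 5
|P_5P_1| = √((12)² + (0)²) = √144 = 12
Perimeter = 7 + 5 + 11 + 5 + 12 = 40.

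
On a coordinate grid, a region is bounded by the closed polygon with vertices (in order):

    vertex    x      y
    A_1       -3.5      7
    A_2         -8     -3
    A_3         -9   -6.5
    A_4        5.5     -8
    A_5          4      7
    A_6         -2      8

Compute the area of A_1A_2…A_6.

164.875

Apply Gauss's area formula: 2A = Σ (x_i·y_{i+1} − x_{i+1}·y_i), indices taken mod 6.
A_1→A_2: (-3.5)(-3) − (-8)(7) = 66.5
A_2→A_3: (-8)(-6.5) − (-9)(-3) = 25
A_3→A_4: (-9)(-8) − (5.5)(-6.5) = 107.75
A_4→A_5: (5.5)(7) − (4)(-8) = 70.5
A_5→A_6: (4)(8) − (-2)(7) = 46
A_6→A_1: (-2)(7) − (-3.5)(8) = 14
Σ = 329.75
Area = |Σ|/2 = 164.875.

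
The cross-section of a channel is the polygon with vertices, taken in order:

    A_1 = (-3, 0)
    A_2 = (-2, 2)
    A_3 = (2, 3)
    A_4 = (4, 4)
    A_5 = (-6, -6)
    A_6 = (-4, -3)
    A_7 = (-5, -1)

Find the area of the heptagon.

Apply the shoelace (surveyor's) formula: 2A = Σ (x_i·y_{i+1} − x_{i+1}·y_i), indices taken mod 7.
Σ = (-6) + (-10) + (-4) + (0) + (-6) + (-11) + (-3) = -40
Area = |Σ|/2 = 20.

20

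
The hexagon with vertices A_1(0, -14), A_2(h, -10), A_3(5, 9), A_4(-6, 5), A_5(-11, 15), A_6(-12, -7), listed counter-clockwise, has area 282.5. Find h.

2

The doubled signed area Σ (x_i y_{i+1} − x_{i+1} y_i) is linear in h.
With h=0 it equals 519; the coefficient of h is 23 (from the two edges through A_2).
So 23·h + 519 = 2·282.5 = 565 ⇒ h = 2.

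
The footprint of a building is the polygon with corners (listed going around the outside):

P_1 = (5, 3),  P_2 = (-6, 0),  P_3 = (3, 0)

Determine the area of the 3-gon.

Apply the shoelace (surveyor's) formula: 2A = Σ (x_i·y_{i+1} − x_{i+1}·y_i), indices taken mod 3.
Σ = (18) + (0) + (9) = 27
Area = |Σ|/2 = 13.5.

13.5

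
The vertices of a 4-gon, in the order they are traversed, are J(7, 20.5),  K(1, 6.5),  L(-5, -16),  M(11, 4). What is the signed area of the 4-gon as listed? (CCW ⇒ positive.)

197.5

Σ = (25) + (16.5) + (156) + (197.5) = 395
Signed area = Σ/2 = 197.5 (positive ⇒ counter-clockwise traversal).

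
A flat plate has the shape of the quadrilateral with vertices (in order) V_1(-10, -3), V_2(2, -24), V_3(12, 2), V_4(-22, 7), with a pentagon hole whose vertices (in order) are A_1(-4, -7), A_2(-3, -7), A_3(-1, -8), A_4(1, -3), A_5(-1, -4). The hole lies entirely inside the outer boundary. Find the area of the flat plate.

Outer boundary:
Apply Gauss's area formula: 2A = Σ (x_i·y_{i+1} − x_{i+1}·y_i), indices taken mod 4.
Σ = (246) + (292) + (128) + (136) = 802
Area = |Σ|/2 = 401.
Hole:
Σ = (7) + (17) + (11) + (-7) + (-9) = 19
Area = |Σ|/2 = 9.5.
Net area = 401 − 9.5 = 391.5.

391.5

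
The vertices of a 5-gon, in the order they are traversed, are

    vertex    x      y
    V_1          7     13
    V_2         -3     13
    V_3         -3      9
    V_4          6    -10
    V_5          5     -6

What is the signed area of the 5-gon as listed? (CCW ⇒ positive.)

Apply Gauss's area formula: 2A = Σ (x_i·y_{i+1} − x_{i+1}·y_i), indices taken mod 5.
Σ = (130) + (12) + (-24) + (14) + (107) = 239
Signed area = Σ/2 = 119.5 (positive ⇒ counter-clockwise traversal).

119.5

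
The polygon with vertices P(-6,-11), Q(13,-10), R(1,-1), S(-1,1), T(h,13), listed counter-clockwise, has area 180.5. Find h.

-8

The doubled signed area Σ (x_i y_{i+1} − x_{i+1} y_i) is linear in h.
With h=0 it equals 265; the coefficient of h is -12 (from the two edges through T).
So -12·h + 265 = 2·180.5 = 361 ⇒ h = -8.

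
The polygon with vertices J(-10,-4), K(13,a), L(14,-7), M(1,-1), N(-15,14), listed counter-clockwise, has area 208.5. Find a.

-11

The doubled signed area Σ (x_i y_{i+1} − x_{i+1} y_i) is linear in a.
With a=0 it equals 153; the coefficient of a is -24 (from the two edges through K).
So -24·a + 153 = 2·208.5 = 417 ⇒ a = -11.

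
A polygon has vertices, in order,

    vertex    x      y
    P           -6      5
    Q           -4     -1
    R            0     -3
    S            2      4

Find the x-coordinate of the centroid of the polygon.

-24/13

Apply the shoelace (surveyor's) formula. First the cross-terms c_i = x_i·y_{i+1} − x_{i+1}·y_i:
  26, 12, 6, 34  ⇒  2A = 78, A = 39.
Then Σ (x_i + x_{i+1})·c_i = -432, so x̄ = -432 / (6·39) = -24/13.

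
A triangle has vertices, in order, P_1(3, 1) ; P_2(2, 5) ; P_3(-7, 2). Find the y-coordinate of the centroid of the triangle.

8/3

Apply the shoelace (surveyor's) formula. First the cross-terms c_i = x_i·y_{i+1} − x_{i+1}·y_i:
  13, 39, -13  ⇒  2A = 39, A = 19.5.
Then Σ (y_i + y_{i+1})·c_i = 312, so ȳ = 312 / (6·19.5) = 8/3.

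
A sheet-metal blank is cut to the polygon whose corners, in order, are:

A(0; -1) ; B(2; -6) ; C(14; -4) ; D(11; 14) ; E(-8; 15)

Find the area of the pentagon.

A→B: (0)(-6) − (2)(-1) = 2
B→C: (2)(-4) − (14)(-6) = 76
C→D: (14)(14) − (11)(-4) = 240
D→E: (11)(15) − (-8)(14) = 277
E→A: (-8)(-1) − (0)(15) = 8
Σ = 603
Area = |Σ|/2 = 301.5.

301.5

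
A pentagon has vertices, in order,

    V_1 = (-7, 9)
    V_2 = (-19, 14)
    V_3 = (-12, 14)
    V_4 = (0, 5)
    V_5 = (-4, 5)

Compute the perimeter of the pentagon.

44

|V_1V_2| = √((-12)² + (5)²) = √169 = 13
|V_2V_3| = √((7)² + (0)²) = √49 = 7
|V_3V_4| = √((12)² + (-9)²) = √225 = 15
|V_4V_5| = √((-4)² + (0)²) = √16 = 4
|V_5V_1| = √((-3)² + (4)²) = √25 = 5
Perimeter = 13 + 7 + 15 + 4 + 5 = 44.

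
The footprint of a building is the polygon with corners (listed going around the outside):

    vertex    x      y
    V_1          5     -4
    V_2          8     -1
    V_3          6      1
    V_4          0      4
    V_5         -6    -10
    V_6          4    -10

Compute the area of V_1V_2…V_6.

Apply the shoelace formula: 2A = Σ (x_i·y_{i+1} − x_{i+1}·y_i), indices taken mod 6.
Σ = (27) + (14) + (24) + (24) + (100) + (34) = 223
Area = |Σ|/2 = 111.5.

111.5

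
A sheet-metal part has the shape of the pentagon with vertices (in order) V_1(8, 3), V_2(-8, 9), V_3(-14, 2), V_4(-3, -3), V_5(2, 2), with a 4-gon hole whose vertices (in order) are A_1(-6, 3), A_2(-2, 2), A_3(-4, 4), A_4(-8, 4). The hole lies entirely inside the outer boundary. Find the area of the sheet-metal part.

Outer boundary:
Σ = (96) + (110) + (48) + (0) + (-10) = 244
Area = |Σ|/2 = 122.
Hole:
A_1→A_2: (-6)(2) − (-2)(3) = -6
A_2→A_3: (-2)(4) − (-4)(2) = 0
A_3→A_4: (-4)(4) − (-8)(4) = 16
A_4→A_1: (-8)(3) − (-6)(4) = 0
Σ = 10
Area = |Σ|/2 = 5.
Net area = 122 − 5 = 117.

117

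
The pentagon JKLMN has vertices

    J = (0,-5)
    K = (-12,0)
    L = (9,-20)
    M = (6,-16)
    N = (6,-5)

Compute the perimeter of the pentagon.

|JK| = √((-12)² + (5)²) = √169 = 13
|KL| = √((21)² + (-20)²) = √841 = 29
|LM| = √((-3)² + (4)²) = √25 = 5
|MN| = √((0)² + (11)²) = √121 = 11
|NJ| = √((-6)² + (0)²) = √36 = 6
Perimeter = 13 + 29 + 5 + 11 + 6 = 64.

64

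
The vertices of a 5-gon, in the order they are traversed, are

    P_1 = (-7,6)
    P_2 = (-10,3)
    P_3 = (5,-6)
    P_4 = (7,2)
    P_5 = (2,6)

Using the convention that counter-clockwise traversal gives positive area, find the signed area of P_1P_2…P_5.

114

Apply Gauss's area formula: 2A = Σ (x_i·y_{i+1} − x_{i+1}·y_i), indices taken mod 5.
Σ = (39) + (45) + (52) + (38) + (54) = 228
Signed area = Σ/2 = 114 (positive ⇒ counter-clockwise traversal).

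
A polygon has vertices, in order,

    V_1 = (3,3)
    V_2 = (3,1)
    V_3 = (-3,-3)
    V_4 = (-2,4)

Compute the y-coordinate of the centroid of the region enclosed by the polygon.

13/12

Apply Gauss's area formula. First the cross-terms c_i = x_i·y_{i+1} − x_{i+1}·y_i:
  -6, -6, -18, -18  ⇒  2A = -48, A = -24.
Then Σ (y_i + y_{i+1})·c_i = -156, so ȳ = -156 / (6·(-24)) = 13/12.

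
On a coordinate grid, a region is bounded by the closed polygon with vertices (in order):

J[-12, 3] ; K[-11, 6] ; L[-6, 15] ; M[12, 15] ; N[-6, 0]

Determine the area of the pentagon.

Apply the surveyor's formula: 2A = Σ (x_i·y_{i+1} − x_{i+1}·y_i), indices taken mod 5.
Σ = (-39) + (-129) + (-270) + (90) + (-18) = -366
Area = |Σ|/2 = 183.

183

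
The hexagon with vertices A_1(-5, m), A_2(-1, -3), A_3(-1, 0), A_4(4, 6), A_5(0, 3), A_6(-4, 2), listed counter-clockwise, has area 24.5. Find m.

Write out the shoelace sum; only the two edges meeting at A_1 involve m:
2·Area = [((-4)·m − (-5)·2) + ((-5)·(-3) − (-1)·m)] + 15
       = -3·m + 40 = 49
⇒ m = -3.

-3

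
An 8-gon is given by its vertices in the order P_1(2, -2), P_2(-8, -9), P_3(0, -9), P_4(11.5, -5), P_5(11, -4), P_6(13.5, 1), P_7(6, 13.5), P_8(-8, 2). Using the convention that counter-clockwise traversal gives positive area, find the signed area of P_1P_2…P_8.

Cross-terms: -34, 72, 103.5, 9, 65, 176.25, 120, 12  ⇒  Σ = 523.75
Signed area = Σ/2 = 261.875 (positive ⇒ counter-clockwise traversal).

261.875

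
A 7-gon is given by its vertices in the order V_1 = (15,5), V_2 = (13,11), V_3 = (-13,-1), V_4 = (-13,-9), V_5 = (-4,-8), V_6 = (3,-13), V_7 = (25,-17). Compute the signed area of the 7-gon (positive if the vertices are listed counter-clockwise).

566

Σ = (100) + (130) + (104) + (68) + (76) + (274) + (380) = 1132
Signed area = Σ/2 = 566 (positive ⇒ counter-clockwise traversal).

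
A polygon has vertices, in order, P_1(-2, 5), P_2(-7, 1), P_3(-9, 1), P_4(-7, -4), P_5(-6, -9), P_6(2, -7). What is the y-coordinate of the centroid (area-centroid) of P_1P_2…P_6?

-462/173

Apply Gauss's area formula. First the cross-terms c_i = x_i·y_{i+1} − x_{i+1}·y_i:
  33, 2, 43, 39, 60, -4  ⇒  2A = 173, A = 86.5.
Then Σ (y_i + y_{i+1})·c_i = -1386, so ȳ = -1386 / (6·86.5) = -462/173.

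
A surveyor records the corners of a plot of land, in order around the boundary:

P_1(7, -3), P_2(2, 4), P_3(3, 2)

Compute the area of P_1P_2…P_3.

1.5

Apply the surveyor's formula: 2A = Σ (x_i·y_{i+1} − x_{i+1}·y_i), indices taken mod 3.
Σ = (34) + (-8) + (-23) = 3
Area = |Σ|/2 = 1.5.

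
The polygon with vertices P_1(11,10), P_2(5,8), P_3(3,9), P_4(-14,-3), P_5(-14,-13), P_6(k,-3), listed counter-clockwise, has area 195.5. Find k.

0

Write out the shoelace sum; only the two edges meeting at P_6 involve k:
2·Area = [((-14)·(-3) − k·(-13)) + (k·10 − 11·(-3))] + 316
       = 23·k + 391 = 391
⇒ k = 0.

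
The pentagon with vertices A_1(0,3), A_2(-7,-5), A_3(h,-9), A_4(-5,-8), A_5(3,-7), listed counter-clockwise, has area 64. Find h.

-7

Write out the shoelace sum; only the two edges meeting at A_3 involve h:
2·Area = [((-7)·(-9) − h·(-5)) + (h·(-8) − (-5)·(-9))] + 89
       = -3·h + 107 = 128
⇒ h = -7.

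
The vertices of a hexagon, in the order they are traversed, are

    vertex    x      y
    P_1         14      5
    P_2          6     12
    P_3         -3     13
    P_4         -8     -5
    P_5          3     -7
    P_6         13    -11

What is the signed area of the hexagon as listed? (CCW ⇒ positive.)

Apply the shoelace formula: 2A = Σ (x_i·y_{i+1} − x_{i+1}·y_i), indices taken mod 6.
Cross-terms: 138, 114, 119, 71, 58, 219  ⇒  Σ = 719
Signed area = Σ/2 = 359.5 (positive ⇒ counter-clockwise traversal).

359.5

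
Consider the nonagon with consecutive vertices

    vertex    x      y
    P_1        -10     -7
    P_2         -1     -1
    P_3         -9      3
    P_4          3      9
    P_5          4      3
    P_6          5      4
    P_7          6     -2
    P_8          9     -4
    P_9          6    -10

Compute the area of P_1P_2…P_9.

Apply the shoelace formula: 2A = Σ (x_i·y_{i+1} − x_{i+1}·y_i), indices taken mod 9.
Σ = (3) + (-12) + (-90) + (-27) + (1) + (-34) + (-6) + (-66) + (-142) = -373
Area = |Σ|/2 = 186.5.

186.5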